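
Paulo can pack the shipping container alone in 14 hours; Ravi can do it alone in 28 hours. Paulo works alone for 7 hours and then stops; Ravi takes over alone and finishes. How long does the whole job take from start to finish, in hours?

In 7 hours Paulo does 7/14 = 1/2 of the job, leaving 1/2.
Ravi works at 1/28 per hour, so finishing takes 1/2 ÷ 1/28 = 14 hours.
Total time = 7 + 14 = 21 hours.

21 hours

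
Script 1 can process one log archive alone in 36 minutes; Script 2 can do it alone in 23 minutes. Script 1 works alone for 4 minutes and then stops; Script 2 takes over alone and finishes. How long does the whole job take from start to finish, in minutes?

220/9 minutes

In 4 minutes Script 1 does 4/36 = 1/9 of the job, leaving 8/9.
Script 2 works at 1/23 per minute, so finishing takes 8/9 ÷ 1/23 = 184/9 minutes.
Total time = 4 + 184/9 = 220/9 minutes.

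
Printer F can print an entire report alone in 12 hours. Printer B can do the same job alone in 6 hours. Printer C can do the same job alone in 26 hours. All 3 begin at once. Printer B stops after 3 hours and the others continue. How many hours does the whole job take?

78/19 hours

In the first 3 hours the combined rate is 15/52, so 45/52 of the job is done, leaving 7/52.
After printer B leaves the rate is 19/156 per hour; the remaining 7/52 takes 21/19 hours.
Total = 3 + 21/19 = 78/19 hours.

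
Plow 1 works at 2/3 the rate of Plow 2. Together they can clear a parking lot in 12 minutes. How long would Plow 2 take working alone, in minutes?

Let Plow 2's rate be r; then Plow 1's rate is (2/3)r, so together (2/3 + 1)r = (5/3)r = 1/12.
Thus r = 1/20 per minute.
Plow 2 alone: 20 minutes; Plow 1 alone: 30 minutes.

20 minutes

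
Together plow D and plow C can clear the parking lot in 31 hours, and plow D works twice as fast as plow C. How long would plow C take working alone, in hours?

Let plow C's rate be r; then plow D's rate is 2r, so together (2 + 1)r = 3r = 1/31.
Thus r = 1/93 per hour.
Plow C alone: 93 hours; plow D alone: 93/2 hours.

93 hours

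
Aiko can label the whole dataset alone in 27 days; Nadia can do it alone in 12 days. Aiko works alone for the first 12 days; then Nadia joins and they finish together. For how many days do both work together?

In 12 days Aiko does 12/27 = 4/9 of the job, leaving 5/9.
Aiko and Nadia together work at 13/108 per day, so finishing takes 5/9 ÷ 13/108 = 60/13 days.

60/13 days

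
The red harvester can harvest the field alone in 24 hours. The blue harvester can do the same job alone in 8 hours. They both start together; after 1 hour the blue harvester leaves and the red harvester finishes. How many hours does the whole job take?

21 hours

In the first 1 hour the combined rate is 1/6, so 1/6 of the job is done, leaving 5/6.
After the blue harvester leaves the rate is 1/24 per hour; the remaining 5/6 takes 20 hours.
Total = 1 + 20 = 21 hours.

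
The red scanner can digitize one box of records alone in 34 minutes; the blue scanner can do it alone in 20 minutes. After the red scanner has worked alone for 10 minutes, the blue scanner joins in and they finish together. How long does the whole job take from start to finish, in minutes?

170/9 minutes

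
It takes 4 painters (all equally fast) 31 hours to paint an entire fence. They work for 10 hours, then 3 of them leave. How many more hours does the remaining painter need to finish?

84 hours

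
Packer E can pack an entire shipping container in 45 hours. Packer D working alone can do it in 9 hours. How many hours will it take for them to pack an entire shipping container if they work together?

15/2 hours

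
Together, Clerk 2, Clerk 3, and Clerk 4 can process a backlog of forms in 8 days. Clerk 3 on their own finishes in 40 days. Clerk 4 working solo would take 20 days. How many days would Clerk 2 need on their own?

Combined rate is 1/8 per day.
Known contribution: 1/40 + 1/20 = (1 + 2)/40 = 3/40 per day.
So Clerk 2's rate is 1/8 − 3/40 = 1/20, meaning 20 days alone.

20 days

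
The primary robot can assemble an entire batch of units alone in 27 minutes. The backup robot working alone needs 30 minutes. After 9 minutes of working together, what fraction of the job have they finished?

19/30

Combined rate: 1/27 + 1/30 = (10 + 9)/270 = 19/270 per minute.
In 9 minutes they complete 9·19/270 = 19/30 of the job.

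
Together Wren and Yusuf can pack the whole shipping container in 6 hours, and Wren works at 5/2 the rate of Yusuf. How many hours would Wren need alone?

Let Yusuf's rate be r; then Wren's rate is (5/2)r, so together (5/2 + 1)r = (7/2)r = 1/6.
Thus r = 1/21 per hour.
Yusuf alone: 21 hours; Wren alone: 42/5 hours.

42/5 hours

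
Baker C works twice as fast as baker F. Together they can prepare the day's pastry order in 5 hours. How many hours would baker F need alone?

15 hours

Let baker F's rate be r; then baker C's rate is 2r, so together (2 + 1)r = 3r = 1/5.
Thus r = 1/15 per hour.
Baker F alone: 15 hours; baker C alone: 15/2 hours.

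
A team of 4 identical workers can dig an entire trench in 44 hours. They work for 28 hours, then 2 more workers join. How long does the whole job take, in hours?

116/3 hours

One worker does 1/176 of the job per hour.
After 28 hours with 4 workers, 7/11 is done (4/11 left).
With 6 workers the rate is 6/176 = 3/88, so the rest takes 4/11 ÷ 3/88 = 32/3 hours.
Total = 28 + 32/3 = 116/3 hours.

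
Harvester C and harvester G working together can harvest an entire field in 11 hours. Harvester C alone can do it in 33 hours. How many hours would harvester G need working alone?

33/2 hours

Combined rate is 1/11 per hour.
Known contribution: 1/33 per hour.
So harvester G's rate is 1/11 − 1/33 = 2/33, meaning 33/2 hours alone.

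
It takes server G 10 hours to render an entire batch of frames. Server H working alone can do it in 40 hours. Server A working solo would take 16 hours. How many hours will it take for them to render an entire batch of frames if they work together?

16/3 hours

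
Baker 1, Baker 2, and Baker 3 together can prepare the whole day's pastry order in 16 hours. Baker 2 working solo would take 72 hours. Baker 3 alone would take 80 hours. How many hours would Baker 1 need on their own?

Combined rate is 1/16 per hour.
Known contribution: 1/72 + 1/80 = (10 + 9)/720 = 19/720 per hour.
So Baker 1's rate is 1/16 − 19/720 = 13/360, meaning 360/13 hours alone.

360/13 hours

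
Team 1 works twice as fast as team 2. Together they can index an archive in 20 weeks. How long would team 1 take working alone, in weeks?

Let team 2's rate be r; then team 1's rate is 2r, so together (2 + 1)r = 3r = 1/20.
Thus r = 1/60 per week.
Team 2 alone: 60 weeks; team 1 alone: 30 weeks.

30 weeks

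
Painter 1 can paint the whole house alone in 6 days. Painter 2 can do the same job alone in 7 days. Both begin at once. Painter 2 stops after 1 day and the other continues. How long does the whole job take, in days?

In the first 1 day the combined rate is 13/42, so 13/42 of the job is done, leaving 29/42.
After Painter 2 leaves the rate is 1/6 per day; the remaining 29/42 takes 29/7 days.
Total = 1 + 29/7 = 36/7 days.

36/7 days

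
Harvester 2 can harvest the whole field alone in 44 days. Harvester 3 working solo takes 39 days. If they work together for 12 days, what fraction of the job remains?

60/143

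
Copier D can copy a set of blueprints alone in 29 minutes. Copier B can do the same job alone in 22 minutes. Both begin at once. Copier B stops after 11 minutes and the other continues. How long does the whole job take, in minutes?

In the first 11 minutes the combined rate is 51/638, so 51/58 of the job is done, leaving 7/58.
After copier B leaves the rate is 1/29 per minute; the remaining 7/58 takes 7/2 minutes.
Total = 11 + 7/2 = 29/2 minutes.

29/2 minutes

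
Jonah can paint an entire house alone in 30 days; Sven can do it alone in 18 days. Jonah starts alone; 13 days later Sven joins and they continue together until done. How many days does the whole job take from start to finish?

In 13 days Jonah does 13/30 of the job, leaving 17/30.
Jonah and Sven together work at 4/45 per day, so finishing takes 17/30 ÷ 4/45 = 51/8 days.
Total time = 13 + 51/8 = 155/8 days.

155/8 days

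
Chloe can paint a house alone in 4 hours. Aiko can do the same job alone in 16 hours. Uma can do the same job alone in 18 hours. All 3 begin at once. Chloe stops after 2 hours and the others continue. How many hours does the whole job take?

In the first 2 hours the combined rate is 53/144, so 53/72 of the job is done, leaving 19/72.
After Chloe leaves the rate is 17/144 per hour; the remaining 19/72 takes 38/17 hours.
Total = 2 + 38/17 = 72/17 hours.

72/17 hours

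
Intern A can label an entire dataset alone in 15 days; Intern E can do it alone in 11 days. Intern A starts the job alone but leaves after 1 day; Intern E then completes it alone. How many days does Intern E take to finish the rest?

In 1 day Intern A does 1/15 of the job, leaving 14/15.
Intern E works at 1/11 per day, so finishing takes 14/15 ÷ 1/11 = 154/15 days.

154/15 days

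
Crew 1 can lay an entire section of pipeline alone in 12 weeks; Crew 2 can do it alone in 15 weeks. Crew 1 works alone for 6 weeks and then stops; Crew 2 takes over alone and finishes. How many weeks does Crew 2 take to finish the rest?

15/2 weeks

In 6 weeks Crew 1 does 6/12 = 1/2 of the job, leaving 1/2.
Crew 2 works at 1/15 per week, so finishing takes 1/2 ÷ 1/15 = 15/2 weeks.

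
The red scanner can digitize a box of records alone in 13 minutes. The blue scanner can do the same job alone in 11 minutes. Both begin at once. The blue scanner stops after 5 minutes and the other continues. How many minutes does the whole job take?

78/11 minutes

In the first 5 minutes the combined rate is 24/143, so 120/143 of the job is done, leaving 23/143.
After the blue scanner leaves the rate is 1/13 per minute; the remaining 23/143 takes 23/11 minutes.
Total = 5 + 23/11 = 78/11 minutes.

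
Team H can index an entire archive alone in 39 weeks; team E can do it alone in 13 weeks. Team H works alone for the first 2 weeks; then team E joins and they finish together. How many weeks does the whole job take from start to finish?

In 2 weeks team H does 2/39 of the job, leaving 37/39.
Team H and team E together work at 4/39 per week, so finishing takes 37/39 ÷ 4/39 = 37/4 weeks.
Total time = 2 + 37/4 = 45/4 weeks.

45/4 weeks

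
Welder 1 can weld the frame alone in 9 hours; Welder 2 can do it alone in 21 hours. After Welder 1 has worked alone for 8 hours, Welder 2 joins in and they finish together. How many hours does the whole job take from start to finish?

87/10 hours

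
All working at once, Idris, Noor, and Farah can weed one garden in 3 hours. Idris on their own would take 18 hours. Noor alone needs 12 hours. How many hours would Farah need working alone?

36/7 hours

Combined rate is 1/3 per hour.
Known contribution: 1/18 + 1/12 = (2 + 3)/36 = 5/36 per hour.
So Farah's rate is 1/3 − 5/36 = 7/36, meaning 36/7 hours alone.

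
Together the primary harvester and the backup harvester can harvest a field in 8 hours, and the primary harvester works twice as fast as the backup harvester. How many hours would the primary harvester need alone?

12 hours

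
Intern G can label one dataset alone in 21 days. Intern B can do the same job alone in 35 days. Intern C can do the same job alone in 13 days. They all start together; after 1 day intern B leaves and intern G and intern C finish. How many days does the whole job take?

39/5 days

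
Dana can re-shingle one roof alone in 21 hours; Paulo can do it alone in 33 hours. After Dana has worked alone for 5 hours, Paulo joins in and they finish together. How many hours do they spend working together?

In 5 hours Dana does 5/21 of the job, leaving 16/21.
Dana and Paulo together work at 6/77 per hour, so finishing takes 16/21 ÷ 6/77 = 88/9 hours.

88/9 hours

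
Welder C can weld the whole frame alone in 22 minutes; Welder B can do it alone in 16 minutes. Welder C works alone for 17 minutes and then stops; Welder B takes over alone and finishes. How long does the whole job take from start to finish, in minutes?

In 17 minutes Welder C does 17/22 of the job, leaving 5/22.
Welder B works at 1/16 per minute, so finishing takes 5/22 ÷ 1/16 = 40/11 minutes.
Total time = 17 + 40/11 = 227/11 minutes.

227/11 minutes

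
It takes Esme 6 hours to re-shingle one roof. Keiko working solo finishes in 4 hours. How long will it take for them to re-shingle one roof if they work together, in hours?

12/5 hours

Combined rate: 1/6 + 1/4 = (2 + 3)/12 = 5/12 per hour.
Time = 1 ÷ (5/12) = 12/5 hours.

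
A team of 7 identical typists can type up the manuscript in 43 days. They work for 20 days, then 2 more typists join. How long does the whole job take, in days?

341/9 days

One typist does 1/301 of the job per day.
After 20 days with 7 typists, 20/43 is done (23/43 left).
With 9 typists the rate is 9/301, so the rest takes 23/43 ÷ 9/301 = 161/9 days.
Total = 20 + 161/9 = 341/9 days.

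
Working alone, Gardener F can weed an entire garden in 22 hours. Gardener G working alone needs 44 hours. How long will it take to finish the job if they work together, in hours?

44/3 hours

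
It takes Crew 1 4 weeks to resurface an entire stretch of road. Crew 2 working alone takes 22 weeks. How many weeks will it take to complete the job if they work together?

44/13 weeks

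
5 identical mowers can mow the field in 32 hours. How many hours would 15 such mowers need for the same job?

32/3 hours

Total work is 5·32 = 160 mower-hours.
With 15 mowers: 160/15 = 32/3 hours.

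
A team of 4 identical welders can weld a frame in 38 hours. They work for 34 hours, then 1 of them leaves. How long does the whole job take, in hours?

One welder does 1/152 of the job per hour.
After 34 hours with 4 welders, 17/19 is done (2/19 left).
With 3 welders the rate is 3/152, so the rest takes 2/19 ÷ 3/152 = 16/3 hours.
Total = 34 + 16/3 = 118/3 hours.

118/3 hours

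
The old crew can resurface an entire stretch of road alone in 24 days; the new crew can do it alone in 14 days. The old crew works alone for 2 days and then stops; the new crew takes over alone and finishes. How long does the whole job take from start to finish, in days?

89/6 days

In 2 days the old crew does 2/24 = 1/12 of the job, leaving 11/12.
The new crew works at 1/14 per day, so finishing takes 11/12 ÷ 1/14 = 77/6 days.
Total time = 2 + 77/6 = 89/6 days.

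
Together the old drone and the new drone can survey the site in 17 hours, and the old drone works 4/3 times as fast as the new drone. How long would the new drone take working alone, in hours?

Let the new drone's rate be r; then the old drone's rate is (4/3)r, so together (4/3 + 1)r = (7/3)r = 1/17.
Thus r = 3/119 per hour.
The new drone alone: 119/3 hours; the old drone alone: 119/4 hours.

119/3 hours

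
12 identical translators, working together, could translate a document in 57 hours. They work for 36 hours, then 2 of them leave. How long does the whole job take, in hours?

One translator does 1/684 of the job per hour.
After 36 hours with 12 translators, 12/19 is done (7/19 left).
With 10 translators the rate is 10/684 = 5/342, so the rest takes 7/19 ÷ 5/342 = 126/5 hours.
Total = 36 + 126/5 = 306/5 hours.

306/5 hours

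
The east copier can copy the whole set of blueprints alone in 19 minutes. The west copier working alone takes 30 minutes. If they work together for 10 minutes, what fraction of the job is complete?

49/57

Combined rate: 1/19 + 1/30 = (30 + 19)/570 = 49/570 per minute.
In 10 minutes they complete 10·49/570 = 49/57 of the job.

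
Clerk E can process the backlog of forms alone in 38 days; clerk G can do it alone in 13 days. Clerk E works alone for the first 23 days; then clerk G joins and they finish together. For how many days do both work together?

65/17 days

In 23 days clerk E does 23/38 of the job, leaving 15/38.
Clerk E and clerk G together work at 51/494 per day, so finishing takes 15/38 ÷ 51/494 = 65/17 days.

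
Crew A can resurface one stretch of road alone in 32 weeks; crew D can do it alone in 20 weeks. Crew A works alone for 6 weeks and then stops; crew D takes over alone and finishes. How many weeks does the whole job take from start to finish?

In 6 weeks crew A does 6/32 = 3/16 of the job, leaving 13/16.
Crew D works at 1/20 per week, so finishing takes 13/16 ÷ 1/20 = 65/4 weeks.
Total time = 6 + 65/4 = 89/4 weeks.

89/4 weeks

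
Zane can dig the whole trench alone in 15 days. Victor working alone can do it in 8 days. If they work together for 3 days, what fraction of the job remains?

Combined rate: 1/15 + 1/8 = (8 + 15)/120 = 23/120 per day.
In 3 days they complete 3·23/120 = 23/40 of the job.
So 17/40 remains.

17/40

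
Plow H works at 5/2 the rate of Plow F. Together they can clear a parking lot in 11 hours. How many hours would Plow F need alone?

77/2 hours

Let Plow F's rate be r; then Plow H's rate is (5/2)r, so together (5/2 + 1)r = (7/2)r = 1/11.
Thus r = 2/77 per hour.
Plow F alone: 77/2 hours; Plow H alone: 77/5 hours.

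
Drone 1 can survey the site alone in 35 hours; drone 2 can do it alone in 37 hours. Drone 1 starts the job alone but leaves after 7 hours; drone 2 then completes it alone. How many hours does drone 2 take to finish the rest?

148/5 hours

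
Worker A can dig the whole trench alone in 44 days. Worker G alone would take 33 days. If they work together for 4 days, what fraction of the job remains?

26/33

Combined rate: 1/44 + 1/33 = (3 + 4)/132 = 7/132 per day.
In 4 days they complete 4·7/132 = 7/33 of the job.
So 26/33 remains.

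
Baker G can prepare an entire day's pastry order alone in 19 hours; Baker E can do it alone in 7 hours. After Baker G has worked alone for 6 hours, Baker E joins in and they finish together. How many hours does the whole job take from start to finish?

In 6 hours Baker G does 6/19 of the job, leaving 13/19.
Baker G and Baker E together work at 26/133 per hour, so finishing takes 13/19 ÷ 26/133 = 7/2 hours.
Total time = 6 + 7/2 = 19/2 hours.

19/2 hours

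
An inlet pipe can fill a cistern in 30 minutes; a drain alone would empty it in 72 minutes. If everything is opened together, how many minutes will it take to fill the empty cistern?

360/7 minutes

Net rate = 1/30 − 1/72 = (12 − 5)/360 = 7/360 per minute.
Filling time = 1 ÷ (7/360) = 360/7 minutes.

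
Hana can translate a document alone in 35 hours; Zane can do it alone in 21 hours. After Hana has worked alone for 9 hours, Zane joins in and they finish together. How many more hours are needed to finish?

In 9 hours Hana does 9/35 of the job, leaving 26/35.
Hana and Zane together work at 8/105 per hour, so finishing takes 26/35 ÷ 8/105 = 39/4 hours.

39/4 hours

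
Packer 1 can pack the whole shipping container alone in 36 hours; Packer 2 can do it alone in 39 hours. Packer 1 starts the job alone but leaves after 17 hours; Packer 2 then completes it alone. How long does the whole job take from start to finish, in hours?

451/12 hours

In 17 hours Packer 1 does 17/36 of the job, leaving 19/36.
Packer 2 works at 1/39 per hour, so finishing takes 19/36 ÷ 1/39 = 247/12 hours.
Total time = 17 + 247/12 = 451/12 hours.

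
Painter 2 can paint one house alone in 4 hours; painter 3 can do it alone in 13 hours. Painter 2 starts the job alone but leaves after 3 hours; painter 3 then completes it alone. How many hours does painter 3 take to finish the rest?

13/4 hours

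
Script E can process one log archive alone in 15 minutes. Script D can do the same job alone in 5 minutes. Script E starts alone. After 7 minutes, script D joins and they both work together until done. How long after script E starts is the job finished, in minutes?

9 minutes

In the first 7 minutes script E alone does 7/15 of the job, leaving 8/15.
Once everyone is working, combined rate: 1/15 + 1/5 = (1 + 3)/15 = 4/15 per minute.
Remaining 8/15 at 4/15 per minute takes 2 minutes.
Total from the start = 7 + 2 = 9 minutes.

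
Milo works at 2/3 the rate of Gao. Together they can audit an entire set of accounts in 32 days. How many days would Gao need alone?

160/3 days

Let Gao's rate be r; then Milo's rate is (2/3)r, so together (2/3 + 1)r = (5/3)r = 1/32.
Thus r = 3/160 per day.
Gao alone: 160/3 days; Milo alone: 80 days.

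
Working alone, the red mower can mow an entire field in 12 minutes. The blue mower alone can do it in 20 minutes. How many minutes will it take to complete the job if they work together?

15/2 minutes

With two workers the combined time is the product over the sum: 12·20/(12+20) = 240/32 = 15/2 minutes.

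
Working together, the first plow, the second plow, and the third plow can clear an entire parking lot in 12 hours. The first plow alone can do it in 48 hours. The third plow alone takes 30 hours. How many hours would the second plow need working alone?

240/7 hours

Combined rate is 1/12 per hour.
Known contribution: 1/48 + 1/30 = (5 + 8)/240 = 13/240 per hour.
So the second plow's rate is 1/12 − 13/240 = 7/240, meaning 240/7 hours alone.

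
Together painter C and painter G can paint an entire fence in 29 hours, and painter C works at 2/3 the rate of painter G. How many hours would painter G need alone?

Let painter G's rate be r; then painter C's rate is (2/3)r, so together (2/3 + 1)r = (5/3)r = 1/29.
Thus r = 3/145 per hour.
Painter G alone: 145/3 hours; painter C alone: 145/2 hours.

145/3 hours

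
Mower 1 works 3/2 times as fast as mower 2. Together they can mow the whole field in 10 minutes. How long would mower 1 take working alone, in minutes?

Let mower 2's rate be r; then mower 1's rate is (3/2)r, so together (3/2 + 1)r = (5/2)r = 1/10.
Thus r = 1/25 per minute.
Mower 2 alone: 25 minutes; mower 1 alone: 50/3 minutes.

50/3 minutes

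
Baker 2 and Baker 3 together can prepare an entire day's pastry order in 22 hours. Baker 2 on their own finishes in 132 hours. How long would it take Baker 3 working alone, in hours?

Combined rate is 1/22 per hour.
Known contribution: 1/132 per hour.
So Baker 3's rate is 1/22 − 1/132 = 5/132, meaning 132/5 hours alone.

132/5 hours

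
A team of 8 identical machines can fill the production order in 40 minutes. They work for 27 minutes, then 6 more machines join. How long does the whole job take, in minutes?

241/7 minutes

One machine does 1/320 of the job per minute.
After 27 minutes with 8 machines, 27/40 is done (13/40 left).
With 14 machines the rate is 14/320 = 7/160, so the rest takes 13/40 ÷ 7/160 = 52/7 minutes.
Total = 27 + 52/7 = 241/7 minutes.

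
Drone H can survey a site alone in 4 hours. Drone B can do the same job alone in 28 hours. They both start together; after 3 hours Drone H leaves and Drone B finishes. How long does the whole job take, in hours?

In the first 3 hours the combined rate is 2/7, so 6/7 of the job is done, leaving 1/7.
After Drone H leaves the rate is 1/28 per hour; the remaining 1/7 takes 4 hours.
Total = 3 + 4 = 7 hours.

7 hours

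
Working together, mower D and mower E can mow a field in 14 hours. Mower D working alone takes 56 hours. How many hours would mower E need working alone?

Combined rate is 1/14 per hour.
Known contribution: 1/56 per hour.
So mower E's rate is 1/14 − 1/56 = 3/56, meaning 56/3 hours alone.

56/3 hours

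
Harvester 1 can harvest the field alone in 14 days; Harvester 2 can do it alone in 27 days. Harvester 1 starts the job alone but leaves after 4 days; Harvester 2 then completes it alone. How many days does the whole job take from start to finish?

163/7 days

In 4 days Harvester 1 does 4/14 = 2/7 of the job, leaving 5/7.
Harvester 2 works at 1/27 per day, so finishing takes 5/7 ÷ 1/27 = 135/7 days.
Total time = 4 + 135/7 = 163/7 days.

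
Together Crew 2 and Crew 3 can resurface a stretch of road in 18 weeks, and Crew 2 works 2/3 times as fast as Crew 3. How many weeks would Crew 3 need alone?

30 weeks

Let Crew 3's rate be r; then Crew 2's rate is (2/3)r, so together (2/3 + 1)r = (5/3)r = 1/18.
Thus r = 1/30 per week.
Crew 3 alone: 30 weeks; Crew 2 alone: 45 weeks.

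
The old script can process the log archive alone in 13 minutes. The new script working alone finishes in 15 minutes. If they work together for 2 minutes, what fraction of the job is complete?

56/195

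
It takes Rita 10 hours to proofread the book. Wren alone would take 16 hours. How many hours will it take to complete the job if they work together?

With two workers the combined time is the product over the sum: 10·16/(10+16) = 160/26 = 80/13 hours.

80/13 hours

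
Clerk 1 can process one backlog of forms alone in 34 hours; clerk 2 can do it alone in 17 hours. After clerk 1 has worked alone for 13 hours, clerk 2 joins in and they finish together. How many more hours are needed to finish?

7 hours

In 13 hours clerk 1 does 13/34 of the job, leaving 21/34.
Clerk 1 and clerk 2 together work at 3/34 per hour, so finishing takes 21/34 ÷ 3/34 = 7 hours.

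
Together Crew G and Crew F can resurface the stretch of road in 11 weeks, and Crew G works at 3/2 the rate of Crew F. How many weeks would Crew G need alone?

55/3 weeks

Let Crew F's rate be r; then Crew G's rate is (3/2)r, so together (3/2 + 1)r = (5/2)r = 1/11.
Thus r = 2/55 per week.
Crew F alone: 55/2 weeks; Crew G alone: 55/3 weeks.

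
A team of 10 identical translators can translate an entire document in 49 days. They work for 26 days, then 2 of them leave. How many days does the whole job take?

One translator does 1/490 of the job per day.
After 26 days with 10 translators, 26/49 is done (23/49 left).
With 8 translators the rate is 8/490 = 4/245, so the rest takes 23/49 ÷ 4/245 = 115/4 days.
Total = 26 + 115/4 = 219/4 days.

219/4 days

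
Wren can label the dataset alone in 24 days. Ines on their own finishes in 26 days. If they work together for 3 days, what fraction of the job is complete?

25/104

Combined rate: 1/24 + 1/26 = (13 + 12)/312 = 25/312 per day.
In 3 days they complete 3·25/312 = 25/104 of the job.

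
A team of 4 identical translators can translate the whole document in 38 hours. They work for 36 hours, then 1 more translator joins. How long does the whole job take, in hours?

188/5 hours

One translator does 1/152 of the job per hour.
After 36 hours with 4 translators, 18/19 is done (1/19 left).
With 5 translators the rate is 5/152, so the rest takes 1/19 ÷ 5/152 = 8/5 hours.
Total = 36 + 8/5 = 188/5 hours.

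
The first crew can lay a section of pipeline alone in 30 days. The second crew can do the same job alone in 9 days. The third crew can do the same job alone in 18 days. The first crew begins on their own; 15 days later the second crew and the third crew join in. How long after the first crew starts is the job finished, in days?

35/2 days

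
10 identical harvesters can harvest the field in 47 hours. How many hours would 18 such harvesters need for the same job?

235/9 hours

Total work is 10·47 = 470 harvester-hours.
With 18 harvesters: 470/18 = 235/9 hours.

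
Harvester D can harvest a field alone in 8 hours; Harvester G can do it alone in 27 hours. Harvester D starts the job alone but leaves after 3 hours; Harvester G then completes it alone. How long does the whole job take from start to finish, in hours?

159/8 hours

In 3 hours Harvester D does 3/8 of the job, leaving 5/8.
Harvester G works at 1/27 per hour, so finishing takes 5/8 ÷ 1/27 = 135/8 hours.
Total time = 3 + 135/8 = 159/8 hours.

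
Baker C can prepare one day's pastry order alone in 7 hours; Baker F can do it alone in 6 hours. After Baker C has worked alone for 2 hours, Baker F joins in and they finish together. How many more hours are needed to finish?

In 2 hours Baker C does 2/7 of the job, leaving 5/7.
Baker C and Baker F together work at 13/42 per hour, so finishing takes 5/7 ÷ 13/42 = 30/13 hours.

30/13 hours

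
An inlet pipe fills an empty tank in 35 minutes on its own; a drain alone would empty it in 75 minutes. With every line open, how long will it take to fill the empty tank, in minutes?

525/8 minutes

Net rate = 1/35 − 1/75 = (15 − 7)/525 = 8/525 per minute.
Filling time = 1 ÷ (8/525) = 525/8 minutes.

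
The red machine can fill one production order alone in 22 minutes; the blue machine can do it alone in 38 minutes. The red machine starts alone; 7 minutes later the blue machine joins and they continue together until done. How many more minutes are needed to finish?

In 7 minutes the red machine does 7/22 of the job, leaving 15/22.
The red machine and the blue machine together work at 15/209 per minute, so finishing takes 15/22 ÷ 15/209 = 19/2 minutes.

19/2 minutes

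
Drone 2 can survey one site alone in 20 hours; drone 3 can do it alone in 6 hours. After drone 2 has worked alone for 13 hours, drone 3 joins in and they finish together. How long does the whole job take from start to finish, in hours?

190/13 hours

In 13 hours drone 2 does 13/20 of the job, leaving 7/20.
Drone 2 and drone 3 together work at 13/60 per hour, so finishing takes 7/20 ÷ 13/60 = 21/13 hours.
Total time = 13 + 21/13 = 190/13 hours.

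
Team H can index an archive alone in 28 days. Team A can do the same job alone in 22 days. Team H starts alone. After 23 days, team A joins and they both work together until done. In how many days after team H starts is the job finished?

126/5 days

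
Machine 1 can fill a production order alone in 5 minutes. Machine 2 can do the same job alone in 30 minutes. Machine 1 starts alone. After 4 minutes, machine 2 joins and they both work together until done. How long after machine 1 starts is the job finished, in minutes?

In the first 4 minutes machine 1 alone does 4/5 of the job, leaving 1/5.
Once everyone is working, combined rate: 1/5 + 1/30 = (6 + 1)/30 = 7/30 per minute.
Remaining 1/5 at 7/30 per minute takes 6/7 minutes.
Total from the start = 4 + 6/7 = 34/7 minutes.

34/7 minutes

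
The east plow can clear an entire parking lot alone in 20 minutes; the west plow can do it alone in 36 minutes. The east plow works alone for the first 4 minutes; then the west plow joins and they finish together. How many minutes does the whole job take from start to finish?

In 4 minutes the east plow does 4/20 = 1/5 of the job, leaving 4/5.
The east plow and the west plow together work at 7/90 per minute, so finishing takes 4/5 ÷ 7/90 = 72/7 minutes.
Total time = 4 + 72/7 = 100/7 minutes.

100/7 minutes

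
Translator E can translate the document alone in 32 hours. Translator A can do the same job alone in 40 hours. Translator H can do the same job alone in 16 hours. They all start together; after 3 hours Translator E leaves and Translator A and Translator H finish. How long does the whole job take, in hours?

145/14 hours

In the first 3 hours the combined rate is 19/160, so 57/160 of the job is done, leaving 103/160.
After Translator E leaves the rate is 7/80 per hour; the remaining 103/160 takes 103/14 hours.
Total = 3 + 103/14 = 145/14 hours.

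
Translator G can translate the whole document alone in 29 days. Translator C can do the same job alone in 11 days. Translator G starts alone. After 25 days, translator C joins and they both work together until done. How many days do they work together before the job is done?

11/10 days

In the first 25 days translator G alone does 25/29 of the job, leaving 4/29.
Once everyone is working, combined rate: 1/29 + 1/11 = (11 + 29)/319 = 40/319 per day.
Remaining 4/29 at 40/319 per day takes 11/10 days.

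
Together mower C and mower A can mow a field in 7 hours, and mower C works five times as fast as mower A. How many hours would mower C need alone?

Let mower A's rate be r; then mower C's rate is 5r, so together (5 + 1)r = 6r = 1/7.
Thus r = 1/42 per hour.
Mower A alone: 42 hours; mower C alone: 42/5 hours.

42/5 hours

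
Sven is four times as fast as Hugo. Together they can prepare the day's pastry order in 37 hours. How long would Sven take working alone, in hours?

185/4 hours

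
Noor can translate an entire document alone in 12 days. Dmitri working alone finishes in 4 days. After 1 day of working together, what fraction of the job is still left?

2/3

Combined rate: 1/12 + 1/4 = (1 + 3)/12 = 4/12 = 1/3 per day.
In 1 day they complete 1·1/3 = 1/3 of the job.
So 2/3 remains.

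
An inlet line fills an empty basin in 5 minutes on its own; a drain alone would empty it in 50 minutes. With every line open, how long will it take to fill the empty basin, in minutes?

50/9 minutes

Net rate = 1/5 − 1/50 = (10 − 1)/50 = 9/50 per minute.
Filling time = 1 ÷ (9/50) = 50/9 minutes.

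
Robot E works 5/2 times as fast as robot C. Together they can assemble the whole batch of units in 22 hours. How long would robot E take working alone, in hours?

154/5 hours

Let robot C's rate be r; then robot E's rate is (5/2)r, so together (5/2 + 1)r = (7/2)r = 1/22.
Thus r = 1/77 per hour.
Robot C alone: 77 hours; robot E alone: 154/5 hours.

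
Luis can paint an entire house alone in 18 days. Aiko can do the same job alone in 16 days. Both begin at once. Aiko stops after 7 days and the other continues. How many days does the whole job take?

In the first 7 days the combined rate is 17/144, so 119/144 of the job is done, leaving 25/144.
After Aiko leaves the rate is 1/18 per day; the remaining 25/144 takes 25/8 days.
Total = 7 + 25/8 = 81/8 days.

81/8 days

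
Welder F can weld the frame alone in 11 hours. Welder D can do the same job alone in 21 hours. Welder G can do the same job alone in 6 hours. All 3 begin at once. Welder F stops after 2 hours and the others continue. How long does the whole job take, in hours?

42/11 hours

In the first 2 hours the combined rate is 47/154, so 47/77 of the job is done, leaving 30/77.
After welder F leaves the rate is 3/14 per hour; the remaining 30/77 takes 20/11 hours.
Total = 2 + 20/11 = 42/11 hours.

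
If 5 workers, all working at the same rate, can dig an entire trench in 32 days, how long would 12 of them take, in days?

40/3 days

Total work is 5·32 = 160 worker-days.
With 12 workers: 160/12 = 40/3 days.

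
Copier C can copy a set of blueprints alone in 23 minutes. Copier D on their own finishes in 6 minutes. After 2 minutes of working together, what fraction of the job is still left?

40/69

Combined rate: 1/23 + 1/6 = (6 + 23)/138 = 29/138 per minute.
In 2 minutes they complete 2·29/138 = 29/69 of the job.
So 40/69 remains.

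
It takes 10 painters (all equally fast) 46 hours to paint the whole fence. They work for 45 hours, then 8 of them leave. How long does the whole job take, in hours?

50 hours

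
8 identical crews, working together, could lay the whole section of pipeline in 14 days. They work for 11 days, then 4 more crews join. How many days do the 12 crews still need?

2 days

One crew does 1/112 of the job per day.
After 11 days with 8 crews, 11/14 is done (3/14 left).
With 12 crews the rate is 12/112 = 3/28, so the rest takes 3/14 ÷ 3/28 = 2 days.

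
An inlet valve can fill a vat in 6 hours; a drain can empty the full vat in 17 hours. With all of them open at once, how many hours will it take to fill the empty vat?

Net rate = 1/6 − 1/17 = (17 − 6)/102 = 11/102 per hour.
Filling time = 1 ÷ (11/102) = 102/11 hours.

102/11 hours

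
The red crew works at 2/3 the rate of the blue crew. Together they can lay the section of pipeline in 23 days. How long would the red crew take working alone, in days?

115/2 days

Let the blue crew's rate be r; then the red crew's rate is (2/3)r, so together (2/3 + 1)r = (5/3)r = 1/23.
Thus r = 3/115 per day.
The blue crew alone: 115/3 days; the red crew alone: 115/2 days.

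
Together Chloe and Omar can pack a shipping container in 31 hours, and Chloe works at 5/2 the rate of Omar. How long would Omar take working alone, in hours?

217/2 hours

Let Omar's rate be r; then Chloe's rate is (5/2)r, so together (5/2 + 1)r = (7/2)r = 1/31.
Thus r = 2/217 per hour.
Omar alone: 217/2 hours; Chloe alone: 217/5 hours.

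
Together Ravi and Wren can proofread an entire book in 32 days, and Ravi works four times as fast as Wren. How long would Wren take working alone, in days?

160 days

Let Wren's rate be r; then Ravi's rate is 4r, so together (4 + 1)r = 5r = 1/32.
Thus r = 1/160 per day.
Wren alone: 160 days; Ravi alone: 40 days.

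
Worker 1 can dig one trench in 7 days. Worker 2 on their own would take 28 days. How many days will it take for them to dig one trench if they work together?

Combined rate: 1/7 + 1/28 = (4 + 1)/28 = 5/28 per day.
Time = 1 ÷ (5/28) = 28/5 days.

28/5 days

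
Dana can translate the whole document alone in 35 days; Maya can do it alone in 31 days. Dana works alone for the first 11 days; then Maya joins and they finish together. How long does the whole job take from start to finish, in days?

245/11 days

In 11 days Dana does 11/35 of the job, leaving 24/35.
Dana and Maya together work at 66/1085 per day, so finishing takes 24/35 ÷ 66/1085 = 124/11 days.
Total time = 11 + 124/11 = 245/11 days.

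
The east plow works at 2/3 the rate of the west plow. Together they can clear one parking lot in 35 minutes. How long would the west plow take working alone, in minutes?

Let the west plow's rate be r; then the east plow's rate is (2/3)r, so together (2/3 + 1)r = (5/3)r = 1/35.
Thus r = 3/175 per minute.
The west plow alone: 175/3 minutes; the east plow alone: 175/2 minutes.

175/3 minutes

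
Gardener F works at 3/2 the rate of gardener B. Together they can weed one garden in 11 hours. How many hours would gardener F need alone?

55/3 hours

Let gardener B's rate be r; then gardener F's rate is (3/2)r, so together (3/2 + 1)r = (5/2)r = 1/11.
Thus r = 2/55 per hour.
Gardener B alone: 55/2 hours; gardener F alone: 55/3 hours.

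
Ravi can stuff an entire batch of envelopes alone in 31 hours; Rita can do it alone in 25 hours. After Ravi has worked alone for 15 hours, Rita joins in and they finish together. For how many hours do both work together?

In 15 hours Ravi does 15/31 of the job, leaving 16/31.
Ravi and Rita together work at 56/775 per hour, so finishing takes 16/31 ÷ 56/775 = 50/7 hours.

50/7 hours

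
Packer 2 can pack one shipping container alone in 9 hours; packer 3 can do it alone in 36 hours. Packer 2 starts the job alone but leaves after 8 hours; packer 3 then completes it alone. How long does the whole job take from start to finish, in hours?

12 hours

In 8 hours packer 2 does 8/9 of the job, leaving 1/9.
Packer 3 works at 1/36 per hour, so finishing takes 1/9 ÷ 1/36 = 4 hours.
Total time = 8 + 4 = 12 hours.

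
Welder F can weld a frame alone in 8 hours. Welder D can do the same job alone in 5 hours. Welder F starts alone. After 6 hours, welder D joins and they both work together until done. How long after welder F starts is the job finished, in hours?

88/13 hours

In the first 6 hours welder F alone does 6/8 = 3/4 of the job, leaving 1/4.
Once everyone is working, combined rate: 1/8 + 1/5 = (5 + 8)/40 = 13/40 per hour.
Remaining 1/4 at 13/40 per hour takes 10/13 hours.
Total from the start = 6 + 10/13 = 88/13 hours.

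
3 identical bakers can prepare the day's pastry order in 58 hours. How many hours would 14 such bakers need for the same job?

Total work is 3·58 = 174 baker-hours.
With 14 bakers: 174/14 = 87/7 hours.

87/7 hours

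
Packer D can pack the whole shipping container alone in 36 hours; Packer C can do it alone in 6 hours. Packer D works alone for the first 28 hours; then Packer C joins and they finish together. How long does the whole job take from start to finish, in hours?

In 28 hours Packer D does 28/36 = 7/9 of the job, leaving 2/9.
Packer D and Packer C together work at 7/36 per hour, so finishing takes 2/9 ÷ 7/36 = 8/7 hours.
Total time = 28 + 8/7 = 204/7 hours.

204/7 hours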